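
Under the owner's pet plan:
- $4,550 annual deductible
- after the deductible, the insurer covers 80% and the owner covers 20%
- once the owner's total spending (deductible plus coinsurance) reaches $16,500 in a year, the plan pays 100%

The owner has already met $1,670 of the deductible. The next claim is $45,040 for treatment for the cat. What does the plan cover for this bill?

$1,670 of the $4,550 deductible is already met, leaving $2,880.
The remaining $42,160 (= $45,040 − $2,880) moves to coinsurance.
20% of $42,160 = $8,432 falls to the owner.
So the owner owes $2,880 + $8,432 = $11,312 before any cap.
Cumulative spending $1,670 + $11,312 = $12,982 stays under the $16,500 maximum.
The insurer covers the remainder: $45,040 − $11,312 = $33,728.

$33,728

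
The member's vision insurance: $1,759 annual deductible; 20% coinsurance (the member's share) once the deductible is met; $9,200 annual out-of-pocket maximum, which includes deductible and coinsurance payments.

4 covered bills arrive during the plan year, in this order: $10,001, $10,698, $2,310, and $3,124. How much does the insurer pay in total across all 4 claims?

Bill 1, $10,001: $1,759 finishes the deductible; $8,242 goes to coinsurance; 20% of $8,242 = $1,648.40. Member owes $3,407.40 (running OOP $3,407.40). Insurer: $10,001 − $3,407.40 = $6,593.60.
Bill 2, $10,698: deductible met; 20% of $10,698 = $2,139.60. Member owes $2,139.60 (running OOP $5,547). Plan pays $10,698 − $2,139.60 = $8,558.40.
Bill 3, $2,310: deductible already satisfied, so member's share is 20% × $2,310 = $462. Cost to member: $462. OOP to date $6,009. Insurer: $2,310 − $462 = $1,848.
Bill 4, $3,124: 20% coinsurance on $3,124 = $624.80. Member owes $624.80 (running OOP $6,633.80). Insurer: $3,124 − $624.80 = $2,499.20.
Insurer total: $6,593.60 + $8,558.40 + $1,848 + $2,499.20 = $19,499.20.

$19,499.20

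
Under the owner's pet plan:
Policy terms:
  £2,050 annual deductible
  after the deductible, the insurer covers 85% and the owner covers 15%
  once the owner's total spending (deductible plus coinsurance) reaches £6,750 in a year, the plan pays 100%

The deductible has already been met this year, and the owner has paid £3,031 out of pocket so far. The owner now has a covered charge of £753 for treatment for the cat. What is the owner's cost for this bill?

The deductible is already satisfied, so the full bill goes to coinsurance.
Owner's 15% share of £753 is £112.95.
Cumulative spending £3,031 + £112.95 = £3,143.95 stays under the £6,750 maximum.

£112.95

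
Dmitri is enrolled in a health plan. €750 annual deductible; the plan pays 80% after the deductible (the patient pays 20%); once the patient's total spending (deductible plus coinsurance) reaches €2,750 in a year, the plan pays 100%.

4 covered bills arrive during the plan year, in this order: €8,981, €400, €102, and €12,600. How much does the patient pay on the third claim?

€20.40

Claim 1 (€8,981): €750 finishes the deductible; €8,231 goes to coinsurance; patient's 20% is €1,646.20. Patient owes €2,396.20 (running OOP €2,396.20).
Claim 2 (€400): 20% coinsurance on €400 = €80. Cost to patient: €80. OOP to date €2,476.20.
Claim 3 (€102): deductible met; 20% of €102 = €20.40. Patient pays €20.40; OOP now €2,496.60.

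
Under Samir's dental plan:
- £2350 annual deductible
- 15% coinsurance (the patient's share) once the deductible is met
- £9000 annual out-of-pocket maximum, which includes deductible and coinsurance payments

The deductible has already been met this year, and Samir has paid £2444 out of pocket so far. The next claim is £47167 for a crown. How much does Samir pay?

With the deductible met, the entire £47167 is subject to coinsurance.
15% of £47167 = £7075.05 falls to the patient.
Adding £7075.05 to the £2444 already spent would give £9519.05, which exceeds the £9000 cap; the patient pays just £9000 − £2444 = £6556.

£6556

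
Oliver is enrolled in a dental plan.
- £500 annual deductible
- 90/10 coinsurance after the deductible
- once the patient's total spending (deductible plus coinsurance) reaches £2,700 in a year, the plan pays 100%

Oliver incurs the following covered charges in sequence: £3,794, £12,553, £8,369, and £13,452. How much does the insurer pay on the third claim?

£7,753.70

#1 (£3,794): £500 finishes the deductible; £3,294 goes to coinsurance; patient's 10% is £329.40. Patient owes £829.40 (running OOP £829.40). Insurer: £3,794 − £829.40 = £2,964.60.
#2 (£12,553): deductible already satisfied, so patient's share is 10% × £12,553 = £1,255.30. Patient pays £1,255.30; OOP now £2,084.70. Plan pays £12,553 − £1,255.30 = £11,297.70.
#3 (£8,369): deductible met; 10% of £8,369 = £836.90. OOP would hit £2,921.60 > £2,700, so the cap limits the patient to £2,700 − £2,084.70 = £615.30. Plan pays £8,369 − £615.30 = £7,753.70.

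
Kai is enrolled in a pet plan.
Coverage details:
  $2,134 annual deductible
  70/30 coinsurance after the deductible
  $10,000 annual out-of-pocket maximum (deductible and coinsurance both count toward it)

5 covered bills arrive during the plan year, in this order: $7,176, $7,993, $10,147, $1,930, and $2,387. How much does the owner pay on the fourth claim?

$579

Claim 1 ($7,176): deductible takes $2,134, $5,042 remains; 30% of $5,042 = $1,512.60. Owner pays $3,646.60; OOP now $3,646.60.
Claim 2 ($7,993): 30% coinsurance on $7,993 = $2,397.90. Cost to owner: $2,397.90. OOP to date $6,044.50.
Claim 3 ($10,147): deductible already satisfied, so owner's share is 30% × $10,147 = $3,044.10. Cost to owner: $3,044.10. OOP to date $9,088.60.
Claim 4 ($1,930): 30% coinsurance on $1,930 = $579. Owner pays $579; OOP now $9,667.60.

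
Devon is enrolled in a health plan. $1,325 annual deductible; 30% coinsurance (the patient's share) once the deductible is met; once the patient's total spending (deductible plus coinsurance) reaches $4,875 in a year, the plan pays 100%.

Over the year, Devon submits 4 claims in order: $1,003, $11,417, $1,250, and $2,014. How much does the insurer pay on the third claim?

#1 ($1,003): entire amount goes to the deductible. Cost to patient: $1,003. OOP to date $1,003. Plan pays $1,003 − $1,003 = $0.
#2 ($11,417): deductible takes $322, $11,095 remains; 30% of $11,095 = $3,328.50. Cost to patient: $3,650.50. OOP to date $4,653.50. Insurer: $11,417 − $3,650.50 = $7,766.50.
#3 ($1,250): deductible met; 30% of $1,250 = $375. That would push OOP to $5,028.50, over the $4,875 cap, so patient pays $4,875 − $4,653.50 = $221.50. Plan pays $1,250 − $221.50 = $1,028.50.

$1,028.50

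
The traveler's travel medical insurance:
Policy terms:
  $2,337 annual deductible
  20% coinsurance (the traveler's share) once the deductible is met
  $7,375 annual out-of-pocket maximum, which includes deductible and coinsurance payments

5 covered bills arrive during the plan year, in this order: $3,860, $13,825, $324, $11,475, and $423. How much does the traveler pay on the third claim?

$64.80

Claim 1 — $3,860: $2,337 finishes the deductible; $1,523 goes to coinsurance; 20% of $1,523 = $304.60. Traveler pays $2,641.60; OOP now $2,641.60.
Claim 2 — $13,825: deductible already satisfied, so traveler's share is 20% × $13,825 = $2,765. Traveler pays $2,765; OOP now $5,406.60.
Claim 3 — $324: deductible already satisfied, so traveler's share is 20% × $324 = $64.80. Cost to traveler: $64.80. OOP to date $5,471.40.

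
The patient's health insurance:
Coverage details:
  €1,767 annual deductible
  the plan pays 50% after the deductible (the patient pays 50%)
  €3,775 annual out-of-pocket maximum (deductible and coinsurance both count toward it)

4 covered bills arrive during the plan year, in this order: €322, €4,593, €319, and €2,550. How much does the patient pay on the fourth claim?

€274.50

Bill 1, €322: entire amount goes to the deductible. Cost to patient: €322. OOP to date €322.
Bill 2, €4,593: deductible takes €1,445, €3,148 remains; coinsurance €3,148 × 50% = €1,574. Patient pays €3,019; OOP now €3,341.
Bill 3, €319: deductible already satisfied, so patient's share is 50% × €319 = €159.50. Patient pays €159.50; OOP now €3,500.50.
Bill 4, €2,550: deductible met; 50% of €2,550 = €1,275. Adding that to €3,500.50 gives €4,775.50, past the €3,775 cap; patient pays only €3,775 − €3,500.50 = €274.50.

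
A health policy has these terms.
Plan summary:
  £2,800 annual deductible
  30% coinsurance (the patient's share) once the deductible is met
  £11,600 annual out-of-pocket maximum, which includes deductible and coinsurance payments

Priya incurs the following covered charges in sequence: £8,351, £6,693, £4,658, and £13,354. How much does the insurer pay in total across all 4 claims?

£21,456

Bill 1, £8,351: £2,800 to deductible, leaving £5,551; coinsurance £5,551 × 30% = £1,665.30. Cost to patient: £4,465.30. OOP to date £4,465.30. Plan pays £8,351 − £4,465.30 = £3,885.70.
Bill 2, £6,693: 30% coinsurance on £6,693 = £2,007.90. Cost to patient: £2,007.90. OOP to date £6,473.20. Plan pays £6,693 − £2,007.90 = £4,685.10.
Bill 3, £4,658: deductible met; 30% of £4,658 = £1,397.40. Patient pays £1,397.40; OOP now £7,870.60. Insurer: £4,658 − £1,397.40 = £3,260.60.
Bill 4, £13,354: 30% coinsurance on £13,354 = £4,006.20. OOP would hit £11,876.80 > £11,600, so the cap limits the patient to £11,600 − £7,870.60 = £3,729.40. Insurer: £13,354 − £3,729.40 = £9,624.60.
Insurer total: £3,885.70 + £4,685.10 + £3,260.60 + £9,624.60 = £21,456.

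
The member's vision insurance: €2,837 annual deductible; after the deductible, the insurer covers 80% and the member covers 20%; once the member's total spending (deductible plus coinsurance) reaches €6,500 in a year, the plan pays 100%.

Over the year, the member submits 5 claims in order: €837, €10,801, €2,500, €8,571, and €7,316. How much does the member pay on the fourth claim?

Claim 1 — €837: entire amount goes to the deductible. Member pays €837; OOP now €837.
Claim 2 — €10,801: €2,000 to deductible, leaving €8,801; coinsurance €8,801 × 20% = €1,760.20. Member owes €3,760.20 (running OOP €4,597.20).
Claim 3 — €2,500: 20% coinsurance on €2,500 = €500. Cost to member: €500. OOP to date €5,097.20.
Claim 4 — €8,571: deductible met; 20% of €8,571 = €1,714.20. That would push OOP to €6,811.40, over the €6,500 cap, so member pays €6,500 − €5,097.20 = €1,402.80.

€1,402.80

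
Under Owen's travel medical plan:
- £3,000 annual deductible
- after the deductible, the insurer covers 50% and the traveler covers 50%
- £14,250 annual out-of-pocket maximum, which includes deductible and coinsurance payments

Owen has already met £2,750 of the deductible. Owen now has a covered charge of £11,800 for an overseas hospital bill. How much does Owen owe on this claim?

Remaining deductible: £3,000 − £2,750 = £250.
After the £250 deductible portion, £11,800 − £250 = £11,550 is subject to coinsurance.
Traveler's 50% share of £11,550 is £5,775.
Traveler responsibility before any cap: £250 + £5,775 = £6,025.
Total out-of-pocket so far would be £2,750 + £6,025 = £8,775, below the £14,250 cap — no reduction.

£6,025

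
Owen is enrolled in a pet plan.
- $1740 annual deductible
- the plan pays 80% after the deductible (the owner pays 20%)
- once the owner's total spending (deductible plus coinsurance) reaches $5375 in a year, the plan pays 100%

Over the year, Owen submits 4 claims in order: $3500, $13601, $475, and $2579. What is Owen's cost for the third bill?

#1 ($3500): $1740 to deductible, leaving $1760; coinsurance $1760 × 20% = $352. Owner pays $2092; OOP now $2092.
#2 ($13601): deductible met; 20% of $13601 = $2720.20. Owner pays $2720.20; OOP now $4812.20.
#3 ($475): deductible met; 20% of $475 = $95. Owner owes $95 (running OOP $4907.20).

$95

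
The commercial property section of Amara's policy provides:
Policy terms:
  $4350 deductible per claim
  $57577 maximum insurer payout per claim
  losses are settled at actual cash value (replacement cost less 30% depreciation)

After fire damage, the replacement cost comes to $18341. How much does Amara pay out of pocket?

$9852.30

Actual cash value after 30% depreciation: $18341 × 70% = $12838.70.
Less the $4350 deductible: $12838.70 − $4350 = $8488.70.
$8488.70 ≤ $57577, so the limit doesn't bind; insurer pays $8488.70.
The business bears the rest of the original loss: $18341 − $8488.70 = $9852.30.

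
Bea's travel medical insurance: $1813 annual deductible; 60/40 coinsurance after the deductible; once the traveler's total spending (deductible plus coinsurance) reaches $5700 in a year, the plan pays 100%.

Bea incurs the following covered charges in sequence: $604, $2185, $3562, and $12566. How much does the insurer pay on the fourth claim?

Bill 1, $604: fully absorbed by the deductible. Traveler owes $604 (running OOP $604). Plan pays $604 − $604 = $0.
Bill 2, $2185: $1209 to deductible, leaving $976; traveler's 40% is $390.40. Traveler pays $1599.40; OOP now $2203.40. Insurer: $2185 − $1599.40 = $585.60.
Bill 3, $3562: deductible already satisfied, so traveler's share is 40% × $3562 = $1424.80. Traveler owes $1424.80 (running OOP $3628.20). Plan pays $3562 − $1424.80 = $2137.20.
Bill 4, $12566: 40% coinsurance on $12566 = $5026.40. OOP would hit $8654.60 > $5700, so the cap limits the traveler to $5700 − $3628.20 = $2071.80. Insurer: $12566 − $2071.80 = $10494.20.

$10494.20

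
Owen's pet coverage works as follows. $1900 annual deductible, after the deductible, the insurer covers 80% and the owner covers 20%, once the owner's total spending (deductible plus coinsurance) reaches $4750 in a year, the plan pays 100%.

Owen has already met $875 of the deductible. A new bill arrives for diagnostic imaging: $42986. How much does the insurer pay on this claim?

Remaining deductible: $1900 − $875 = $1025.
That leaves $42986 − $1025 = $41961 for coinsurance.
20% of $41961 = $8392.20 falls to the owner.
That puts the owner's cost at $1025 + $8392.20 = $9417.20 before any cap.
Year-to-date out-of-pocket would reach $875 + $9417.20 = $10292.20, above the $4750 maximum, so the owner pays only $4750 − $875 = $3875.
Insurer pays the balance: $42986 − $3875 = $39111.

$39111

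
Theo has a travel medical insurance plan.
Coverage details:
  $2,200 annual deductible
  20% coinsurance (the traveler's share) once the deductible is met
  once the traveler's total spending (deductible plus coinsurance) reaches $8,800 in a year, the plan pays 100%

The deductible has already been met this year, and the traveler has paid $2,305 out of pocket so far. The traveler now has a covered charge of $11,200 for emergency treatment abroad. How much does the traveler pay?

$2,240

With the deductible met, the entire $11,200 is subject to coinsurance.
20% of $11,200 = $2,240 falls to the traveler.
Year-to-date out-of-pocket becomes $2,305 + $2,240 = $4,545, still under the $8,800 maximum, so no cap applies.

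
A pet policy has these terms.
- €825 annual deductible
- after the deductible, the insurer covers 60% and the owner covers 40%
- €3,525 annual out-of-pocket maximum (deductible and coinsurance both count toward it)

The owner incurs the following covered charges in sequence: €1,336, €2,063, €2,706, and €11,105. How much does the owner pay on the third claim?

Claim 1 — €1,336: deductible takes €825, €511 remains; owner's 40% is €204.40. Cost to owner: €1,029.40. OOP to date €1,029.40.
Claim 2 — €2,063: 40% coinsurance on €2,063 = €825.20. Cost to owner: €825.20. OOP to date €1,854.60.
Claim 3 — €2,706: deductible met; 40% of €2,706 = €1,082.40. Cost to owner: €1,082.40. OOP to date €2,937.

€1,082.40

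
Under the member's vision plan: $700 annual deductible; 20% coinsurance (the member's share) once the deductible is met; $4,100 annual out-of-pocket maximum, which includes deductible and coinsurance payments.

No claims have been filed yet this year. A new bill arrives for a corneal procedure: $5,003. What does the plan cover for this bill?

The full $700 deductible is still open; $700 of this bill applies to it.
After the $700 deductible portion, $5,003 − $700 = $4,303 is subject to coinsurance.
Coinsurance: $4,303 × 20% = $860.60.
That puts the member's cost at $700 + $860.60 = $1,560.60 before any cap.
Cumulative spending $0 + $1,560.60 = $1,560.60 stays under the $4,100 maximum.
The insurer covers the remainder: $5,003 − $1,560.60 = $3,442.40.

$3,442.40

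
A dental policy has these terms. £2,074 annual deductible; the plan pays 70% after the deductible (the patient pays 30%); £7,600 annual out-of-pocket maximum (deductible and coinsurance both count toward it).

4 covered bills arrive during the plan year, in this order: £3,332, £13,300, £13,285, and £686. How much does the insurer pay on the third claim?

£12,126.40

Claim 1 — £3,332: deductible takes £2,074, £1,258 remains; patient's 30% is £377.40. Cost to patient: £2,451.40. OOP to date £2,451.40. Insurer: £3,332 − £2,451.40 = £880.60.
Claim 2 — £13,300: deductible already satisfied, so patient's share is 30% × £13,300 = £3,990. Cost to patient: £3,990. OOP to date £6,441.40. Plan pays £13,300 − £3,990 = £9,310.
Claim 3 — £13,285: deductible met; 30% of £13,285 = £3,985.50. Adding that to £6,441.40 gives £10,426.90, past the £7,600 cap; patient pays only £7,600 − £6,441.40 = £1,158.60. Insurer: £13,285 − £1,158.60 = £12,126.40.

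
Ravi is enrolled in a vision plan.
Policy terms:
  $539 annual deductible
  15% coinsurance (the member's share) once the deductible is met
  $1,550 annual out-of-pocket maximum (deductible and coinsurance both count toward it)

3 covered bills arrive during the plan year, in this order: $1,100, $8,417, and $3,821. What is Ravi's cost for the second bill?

$926.85

Claim 1 ($1,100): $539 to deductible, leaving $561; member's 15% is $84.15. Cost to member: $623.15. OOP to date $623.15.
Claim 2 ($8,417): 15% coinsurance on $8,417 = $1,262.55. Adding that to $623.15 gives $1,885.70, past the $1,550 cap; member pays only $1,550 − $623.15 = $926.85.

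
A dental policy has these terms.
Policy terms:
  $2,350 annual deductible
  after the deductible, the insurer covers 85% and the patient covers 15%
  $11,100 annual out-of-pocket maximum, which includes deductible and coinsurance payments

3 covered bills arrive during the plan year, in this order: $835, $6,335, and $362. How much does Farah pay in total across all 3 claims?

Claim 1 — $835: entire amount goes to the deductible. Patient owes $835 (running OOP $835).
Claim 2 — $6,335: deductible takes $1,515, $4,820 remains; patient's 15% is $723. Cost to patient: $2,238. OOP to date $3,073.
Claim 3 — $362: deductible already satisfied, so patient's share is 15% × $362 = $54.30. Cost to patient: $54.30. OOP to date $3,127.30.
Total paid by the patient: $835 + $2,238 + $54.30 = $3,127.30.

$3,127.30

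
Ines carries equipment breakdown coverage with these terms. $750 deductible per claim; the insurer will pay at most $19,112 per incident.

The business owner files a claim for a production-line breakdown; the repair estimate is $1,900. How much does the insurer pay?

Subtract the deductible: $1,900 − $750 = $1,150.
$1,150 is within the $19,112 limit, so the insurer pays $1,150.

$1,150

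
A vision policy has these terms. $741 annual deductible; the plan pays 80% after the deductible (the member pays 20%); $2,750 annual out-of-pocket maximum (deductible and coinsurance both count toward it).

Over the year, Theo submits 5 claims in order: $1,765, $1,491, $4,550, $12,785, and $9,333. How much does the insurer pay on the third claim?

$3,640

Claim 1 ($1,765): $741 finishes the deductible; $1,024 goes to coinsurance; member's 20% is $204.80. Member owes $945.80 (running OOP $945.80). Plan pays $1,765 − $945.80 = $819.20.
Claim 2 ($1,491): deductible already satisfied, so member's share is 20% × $1,491 = $298.20. Member pays $298.20; OOP now $1,244. Insurer: $1,491 − $298.20 = $1,192.80.
Claim 3 ($4,550): 20% coinsurance on $4,550 = $910. Member owes $910 (running OOP $2,154). Plan pays $4,550 − $910 = $3,640.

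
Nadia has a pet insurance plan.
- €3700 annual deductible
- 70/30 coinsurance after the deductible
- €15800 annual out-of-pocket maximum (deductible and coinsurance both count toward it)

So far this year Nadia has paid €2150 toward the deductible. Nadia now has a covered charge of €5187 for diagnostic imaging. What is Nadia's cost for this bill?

Remaining deductible: €3700 − €2150 = €1550.
The remaining €3637 (= €5187 − €1550) moves to coinsurance.
Owner's 30% share of €3637 is €1091.10.
Owner responsibility before any cap: €1550 + €1091.10 = €2641.10.
Total out-of-pocket so far would be €2150 + €2641.10 = €4791.10, below the €15800 cap — no reduction.

€2641.10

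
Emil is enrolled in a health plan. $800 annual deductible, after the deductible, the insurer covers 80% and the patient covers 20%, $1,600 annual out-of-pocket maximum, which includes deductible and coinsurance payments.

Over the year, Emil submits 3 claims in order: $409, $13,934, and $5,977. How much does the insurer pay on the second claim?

$12,743

#1 ($409): all of it applies to the deductible. Patient pays $409; OOP now $409. Plan pays $409 − $409 = $0.
#2 ($13,934): $391 finishes the deductible; $13,543 goes to coinsurance; patient's 20% is $2,708.60. Claim cost before the cap: $391 + $2,708.60 = $3,099.60. OOP would hit $3,508.60 > $1,600, so the cap limits the patient to $1,600 − $409 = $1,191. Insurer: $13,934 − $1,191 = $12,743.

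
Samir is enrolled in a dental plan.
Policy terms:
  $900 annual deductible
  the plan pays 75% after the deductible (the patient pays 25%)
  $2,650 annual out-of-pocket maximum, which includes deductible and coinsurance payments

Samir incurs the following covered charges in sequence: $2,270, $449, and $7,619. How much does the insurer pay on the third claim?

$6,323.75

#1 ($2,270): deductible takes $900, $1,370 remains; coinsurance $1,370 × 25% = $342.50. Patient pays $1,242.50; OOP now $1,242.50. Plan pays $2,270 − $1,242.50 = $1,027.50.
#2 ($449): 25% coinsurance on $449 = $112.25. Patient pays $112.25; OOP now $1,354.75. Plan pays $449 − $112.25 = $336.75.
#3 ($7,619): 25% coinsurance on $7,619 = $1,904.75. That would push OOP to $3,259.50, over the $2,650 cap, so patient pays $2,650 − $1,354.75 = $1,295.25. Plan pays $7,619 − $1,295.25 = $6,323.75.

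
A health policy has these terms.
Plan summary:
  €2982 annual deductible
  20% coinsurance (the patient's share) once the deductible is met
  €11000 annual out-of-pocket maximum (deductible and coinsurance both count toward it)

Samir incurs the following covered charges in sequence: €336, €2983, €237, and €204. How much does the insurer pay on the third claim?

€189.60

#1 (€336): fully absorbed by the deductible. Cost to patient: €336. OOP to date €336. Insurer: €336 − €336 = €0.
#2 (€2983): deductible takes €2646, €337 remains; coinsurance €337 × 20% = €67.40. Patient owes €2713.40 (running OOP €3049.40). Plan pays €2983 − €2713.40 = €269.60.
#3 (€237): 20% coinsurance on €237 = €47.40. Patient owes €47.40 (running OOP €3096.80). Insurer: €237 − €47.40 = €189.60.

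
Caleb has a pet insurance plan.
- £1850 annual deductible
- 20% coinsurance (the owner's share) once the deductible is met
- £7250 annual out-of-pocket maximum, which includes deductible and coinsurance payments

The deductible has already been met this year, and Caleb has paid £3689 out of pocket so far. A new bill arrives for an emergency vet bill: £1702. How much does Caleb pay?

With the deductible met, the entire £1702 is subject to coinsurance.
Owner's 20% share of £1702 is £340.40.
Year-to-date out-of-pocket becomes £3689 + £340.40 = £4029.40, still under the £7250 maximum, so no cap applies.

£340.40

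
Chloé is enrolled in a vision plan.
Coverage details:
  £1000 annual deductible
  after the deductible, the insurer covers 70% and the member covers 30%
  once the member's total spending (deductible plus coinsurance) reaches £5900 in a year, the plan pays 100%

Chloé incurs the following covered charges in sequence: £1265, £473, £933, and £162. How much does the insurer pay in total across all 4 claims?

£1283.10

Claim 1 (£1265): deductible takes £1000, £265 remains; coinsurance £265 × 30% = £79.50. Member owes £1079.50 (running OOP £1079.50). Insurer: £1265 − £1079.50 = £185.50.
Claim 2 (£473): deductible already satisfied, so member's share is 30% × £473 = £141.90. Cost to member: £141.90. OOP to date £1221.40. Insurer: £473 − £141.90 = £331.10.
Claim 3 (£933): 30% coinsurance on £933 = £279.90. Member owes £279.90 (running OOP £1501.30). Insurer: £933 − £279.90 = £653.10.
Claim 4 (£162): deductible already satisfied, so member's share is 30% × £162 = £48.60. Cost to member: £48.60. OOP to date £1549.90. Insurer: £162 − £48.60 = £113.40.
Insurer total: £185.50 + £331.10 + £653.10 + £113.40 = £1283.10.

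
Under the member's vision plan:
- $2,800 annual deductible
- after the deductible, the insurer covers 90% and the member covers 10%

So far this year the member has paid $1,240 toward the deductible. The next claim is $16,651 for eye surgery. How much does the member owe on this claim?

$3,069.10

Remaining deductible: $2,800 − $1,240 = $1,560.
After the $1,560 deductible portion, $16,651 − $1,560 = $15,091 is subject to coinsurance.
10% of $15,091 = $1,509.10 falls to the member.
That puts the member's cost at $1,560 + $1,509.10 = $3,069.10.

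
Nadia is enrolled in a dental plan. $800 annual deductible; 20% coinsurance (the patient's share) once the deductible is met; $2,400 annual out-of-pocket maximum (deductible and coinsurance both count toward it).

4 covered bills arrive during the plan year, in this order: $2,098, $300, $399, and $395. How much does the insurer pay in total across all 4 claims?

#1 ($2,098): $800 to deductible, leaving $1,298; patient's 20% is $259.60. Patient owes $1,059.60 (running OOP $1,059.60). Plan pays $2,098 − $1,059.60 = $1,038.40.
#2 ($300): deductible met; 20% of $300 = $60. Patient pays $60; OOP now $1,119.60. Plan pays $300 − $60 = $240.
#3 ($399): deductible met; 20% of $399 = $79.80. Cost to patient: $79.80. OOP to date $1,199.40. Plan pays $399 − $79.80 = $319.20.
#4 ($395): deductible met; 20% of $395 = $79. Patient pays $79; OOP now $1,278.40. Plan pays $395 − $79 = $316.
Insurer total: $1,038.40 + $240 + $319.20 + $316 = $1,913.60.

$1,913.60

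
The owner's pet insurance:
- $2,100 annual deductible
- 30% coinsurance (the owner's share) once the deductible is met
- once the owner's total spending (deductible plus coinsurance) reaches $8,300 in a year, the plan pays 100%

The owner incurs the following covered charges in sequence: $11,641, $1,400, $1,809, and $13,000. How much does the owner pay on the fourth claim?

Bill 1, $11,641: $2,100 finishes the deductible; $9,541 goes to coinsurance; 30% of $9,541 = $2,862.30. Owner pays $4,962.30; OOP now $4,962.30.
Bill 2, $1,400: 30% coinsurance on $1,400 = $420. Cost to owner: $420. OOP to date $5,382.30.
Bill 3, $1,809: 30% coinsurance on $1,809 = $542.70. Owner pays $542.70; OOP now $5,925.
Bill 4, $13,000: deductible already satisfied, so owner's share is 30% × $13,000 = $3,900. That would push OOP to $9,825, over the $8,300 cap, so owner pays $8,300 − $5,925 = $2,375.

$2,375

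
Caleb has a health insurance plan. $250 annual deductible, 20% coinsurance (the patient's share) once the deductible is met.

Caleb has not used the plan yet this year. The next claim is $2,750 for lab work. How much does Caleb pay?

Nothing has been paid toward the $250 deductible, so the first $250 of this charge is applied there.
That leaves $2,750 − $250 = $2,500 for coinsurance.
20% of $2,500 = $500 falls to the patient.
Patient responsibility: $250 + $500 = $750.

$750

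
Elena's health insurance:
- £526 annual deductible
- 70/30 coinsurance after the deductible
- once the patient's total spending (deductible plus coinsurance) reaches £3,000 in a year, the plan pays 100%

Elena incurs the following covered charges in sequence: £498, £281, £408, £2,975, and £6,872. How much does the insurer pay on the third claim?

Bill 1, £498: all of it applies to the deductible. Cost to patient: £498. OOP to date £498. Insurer: £498 − £498 = £0.
Bill 2, £281: £28 to deductible, leaving £253; coinsurance £253 × 30% = £75.90. Patient pays £103.90; OOP now £601.90. Plan pays £281 − £103.90 = £177.10.
Bill 3, £408: 30% coinsurance on £408 = £122.40. Patient owes £122.40 (running OOP £724.30). Insurer: £408 − £122.40 = £285.60.

£285.60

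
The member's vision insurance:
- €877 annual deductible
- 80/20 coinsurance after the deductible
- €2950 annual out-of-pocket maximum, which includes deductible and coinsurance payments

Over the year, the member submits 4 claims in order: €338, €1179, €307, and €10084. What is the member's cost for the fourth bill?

#1 (€338): all of it applies to the deductible. Cost to member: €338. OOP to date €338.
#2 (€1179): €539 finishes the deductible; €640 goes to coinsurance; member's 20% is €128. Member owes €667 (running OOP €1005).
#3 (€307): 20% coinsurance on €307 = €61.40. Cost to member: €61.40. OOP to date €1066.40.
#4 (€10084): 20% coinsurance on €10084 = €2016.80. OOP would hit €3083.20 > €2950, so the cap limits the member to €2950 − €1066.40 = €1883.60.

€1883.60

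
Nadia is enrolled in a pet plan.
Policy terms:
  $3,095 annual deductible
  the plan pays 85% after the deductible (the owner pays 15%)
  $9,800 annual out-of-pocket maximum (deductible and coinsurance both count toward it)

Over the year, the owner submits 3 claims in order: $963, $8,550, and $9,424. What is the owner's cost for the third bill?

Claim 1 ($963): fully absorbed by the deductible. Owner pays $963; OOP now $963.
Claim 2 ($8,550): deductible takes $2,132, $6,418 remains; 15% of $6,418 = $962.70. Owner owes $3,094.70 (running OOP $4,057.70).
Claim 3 ($9,424): deductible met; 15% of $9,424 = $1,413.60. Owner pays $1,413.60; OOP now $5,471.30.

$1,413.60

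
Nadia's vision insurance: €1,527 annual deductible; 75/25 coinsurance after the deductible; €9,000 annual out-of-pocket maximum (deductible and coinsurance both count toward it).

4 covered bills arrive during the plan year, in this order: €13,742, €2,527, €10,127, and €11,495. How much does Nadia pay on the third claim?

€2,531.75

Claim 1 (€13,742): deductible takes €1,527, €12,215 remains; member's 25% is €3,053.75. Cost to member: €4,580.75. OOP to date €4,580.75.
Claim 2 (€2,527): deductible already satisfied, so member's share is 25% × €2,527 = €631.75. Member owes €631.75 (running OOP €5,212.50).
Claim 3 (€10,127): 25% coinsurance on €10,127 = €2,531.75. Member pays €2,531.75; OOP now €7,744.25.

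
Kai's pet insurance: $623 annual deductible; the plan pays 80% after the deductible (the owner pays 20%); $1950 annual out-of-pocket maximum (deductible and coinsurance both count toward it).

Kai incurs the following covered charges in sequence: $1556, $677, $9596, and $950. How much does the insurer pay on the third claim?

Bill 1, $1556: $623 finishes the deductible; $933 goes to coinsurance; owner's 20% is $186.60. Owner owes $809.60 (running OOP $809.60). Insurer: $1556 − $809.60 = $746.40.
Bill 2, $677: deductible already satisfied, so owner's share is 20% × $677 = $135.40. Owner pays $135.40; OOP now $945. Plan pays $677 − $135.40 = $541.60.
Bill 3, $9596: deductible already satisfied, so owner's share is 20% × $9596 = $1919.20. OOP would hit $2864.20 > $1950, so the cap limits the owner to $1950 − $945 = $1005. Insurer: $9596 − $1005 = $8591.

$8591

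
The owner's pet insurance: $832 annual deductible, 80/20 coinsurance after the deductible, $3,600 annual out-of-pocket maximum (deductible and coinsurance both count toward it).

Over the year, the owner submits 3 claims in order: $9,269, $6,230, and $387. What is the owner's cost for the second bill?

Bill 1, $9,269: $832 finishes the deductible; $8,437 goes to coinsurance; coinsurance $8,437 × 20% = $1,687.40. Owner pays $2,519.40; OOP now $2,519.40.
Bill 2, $6,230: deductible already satisfied, so owner's share is 20% × $6,230 = $1,246. That would push OOP to $3,765.40, over the $3,600 cap, so owner pays $3,600 − $2,519.40 = $1,080.60.

$1,080.60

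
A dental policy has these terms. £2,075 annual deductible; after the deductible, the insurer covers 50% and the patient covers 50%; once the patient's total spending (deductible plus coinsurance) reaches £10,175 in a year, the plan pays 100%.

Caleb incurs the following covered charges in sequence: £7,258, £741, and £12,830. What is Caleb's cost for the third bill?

£5,138

Claim 1 (£7,258): £2,075 finishes the deductible; £5,183 goes to coinsurance; coinsurance £5,183 × 50% = £2,591.50. Patient owes £4,666.50 (running OOP £4,666.50).
Claim 2 (£741): 50% coinsurance on £741 = £370.50. Patient owes £370.50 (running OOP £5,037).
Claim 3 (£12,830): deductible met; 50% of £12,830 = £6,415. OOP would hit £11,452 > £10,175, so the cap limits the patient to £10,175 − £5,037 = £5,138.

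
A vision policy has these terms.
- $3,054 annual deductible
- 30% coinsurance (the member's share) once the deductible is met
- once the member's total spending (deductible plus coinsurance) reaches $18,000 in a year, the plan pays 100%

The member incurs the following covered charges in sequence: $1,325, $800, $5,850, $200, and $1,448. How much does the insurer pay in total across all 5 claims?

#1 ($1,325): all of it applies to the deductible. Cost to member: $1,325. OOP to date $1,325. Insurer: $1,325 − $1,325 = $0.
#2 ($800): entire amount goes to the deductible. Member owes $800 (running OOP $2,125). Plan pays $800 − $800 = $0.
#3 ($5,850): $929 finishes the deductible; $4,921 goes to coinsurance; member's 30% is $1,476.30. Cost to member: $2,405.30. OOP to date $4,530.30. Plan pays $5,850 − $2,405.30 = $3,444.70.
#4 ($200): deductible met; 30% of $200 = $60. Cost to member: $60. OOP to date $4,590.30. Plan pays $200 − $60 = $140.
#5 ($1,448): 30% coinsurance on $1,448 = $434.40. Member pays $434.40; OOP now $5,024.70. Plan pays $1,448 − $434.40 = $1,013.60.
Insurer total: $0 + $0 + $3,444.70 + $140 + $1,013.60 = $4,598.30.

$4,598.30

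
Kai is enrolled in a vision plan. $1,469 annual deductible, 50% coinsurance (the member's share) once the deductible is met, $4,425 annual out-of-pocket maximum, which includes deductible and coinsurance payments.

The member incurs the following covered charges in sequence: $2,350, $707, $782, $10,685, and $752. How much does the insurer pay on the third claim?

$391

Bill 1, $2,350: $1,469 to deductible, leaving $881; coinsurance $881 × 50% = $440.50. Member owes $1,909.50 (running OOP $1,909.50). Plan pays $2,350 − $1,909.50 = $440.50.
Bill 2, $707: 50% coinsurance on $707 = $353.50. Member owes $353.50 (running OOP $2,263). Insurer: $707 − $353.50 = $353.50.
Bill 3, $782: deductible already satisfied, so member's share is 50% × $782 = $391. Member owes $391 (running OOP $2,654). Insurer: $782 − $391 = $391.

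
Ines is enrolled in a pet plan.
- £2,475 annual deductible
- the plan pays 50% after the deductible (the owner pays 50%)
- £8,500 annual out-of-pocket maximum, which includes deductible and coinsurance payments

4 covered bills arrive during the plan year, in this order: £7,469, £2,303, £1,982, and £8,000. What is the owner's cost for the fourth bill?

£1,385.50

Claim 1 (£7,469): deductible takes £2,475, £4,994 remains; 50% of £4,994 = £2,497. Cost to owner: £4,972. OOP to date £4,972.
Claim 2 (£2,303): deductible met; 50% of £2,303 = £1,151.50. Owner owes £1,151.50 (running OOP £6,123.50).
Claim 3 (£1,982): deductible already satisfied, so owner's share is 50% × £1,982 = £991. Cost to owner: £991. OOP to date £7,114.50.
Claim 4 (£8,000): 50% coinsurance on £8,000 = £4,000. OOP would hit £11,114.50 > £8,500, so the cap limits the owner to £8,500 − £7,114.50 = £1,385.50.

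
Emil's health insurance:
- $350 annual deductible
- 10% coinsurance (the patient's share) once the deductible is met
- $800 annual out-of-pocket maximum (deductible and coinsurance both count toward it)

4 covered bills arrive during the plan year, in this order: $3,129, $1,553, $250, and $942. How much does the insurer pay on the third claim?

$233.20

#1 ($3,129): deductible takes $350, $2,779 remains; coinsurance $2,779 × 10% = $277.90. Cost to patient: $627.90. OOP to date $627.90. Insurer: $3,129 − $627.90 = $2,501.10.
#2 ($1,553): deductible already satisfied, so patient's share is 10% × $1,553 = $155.30. Patient pays $155.30; OOP now $783.20. Plan pays $1,553 − $155.30 = $1,397.70.
#3 ($250): deductible met; 10% of $250 = $25. That would push OOP to $808.20, over the $800 cap, so patient pays $800 − $783.20 = $16.80. Insurer: $250 − $16.80 = $233.20.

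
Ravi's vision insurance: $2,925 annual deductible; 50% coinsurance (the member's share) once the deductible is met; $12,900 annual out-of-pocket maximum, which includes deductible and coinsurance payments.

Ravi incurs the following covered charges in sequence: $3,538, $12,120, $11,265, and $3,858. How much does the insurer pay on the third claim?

$7,656.50

Claim 1 — $3,538: $2,925 finishes the deductible; $613 goes to coinsurance; member's 50% is $306.50. Member pays $3,231.50; OOP now $3,231.50. Plan pays $3,538 − $3,231.50 = $306.50.
Claim 2 — $12,120: deductible met; 50% of $12,120 = $6,060. Member owes $6,060 (running OOP $9,291.50). Plan pays $12,120 − $6,060 = $6,060.
Claim 3 — $11,265: 50% coinsurance on $11,265 = $5,632.50. That would push OOP to $14,924, over the $12,900 cap, so member pays $12,900 − $9,291.50 = $3,608.50. Plan pays $11,265 − $3,608.50 = $7,656.50.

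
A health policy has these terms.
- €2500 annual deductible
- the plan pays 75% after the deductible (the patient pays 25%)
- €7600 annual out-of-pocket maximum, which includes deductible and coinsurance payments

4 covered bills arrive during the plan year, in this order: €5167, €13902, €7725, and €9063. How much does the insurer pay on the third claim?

€6767.25

Claim 1 (€5167): €2500 to deductible, leaving €2667; 25% of €2667 = €666.75. Patient pays €3166.75; OOP now €3166.75. Insurer: €5167 − €3166.75 = €2000.25.
Claim 2 (€13902): deductible already satisfied, so patient's share is 25% × €13902 = €3475.50. Patient pays €3475.50; OOP now €6642.25. Insurer: €13902 − €3475.50 = €10426.50.
Claim 3 (€7725): deductible met; 25% of €7725 = €1931.25. Adding that to €6642.25 gives €8573.50, past the €7600 cap; patient pays only €7600 − €6642.25 = €957.75. Plan pays €7725 − €957.75 = €6767.25.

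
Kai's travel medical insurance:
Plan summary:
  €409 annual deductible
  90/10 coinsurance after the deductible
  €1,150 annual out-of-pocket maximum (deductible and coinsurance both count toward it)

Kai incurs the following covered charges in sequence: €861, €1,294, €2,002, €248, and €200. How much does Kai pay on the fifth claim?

€20

#1 (€861): €409 to deductible, leaving €452; coinsurance €452 × 10% = €45.20. Traveler pays €454.20; OOP now €454.20.
#2 (€1,294): deductible met; 10% of €1,294 = €129.40. Cost to traveler: €129.40. OOP to date €583.60.
#3 (€2,002): deductible already satisfied, so traveler's share is 10% × €2,002 = €200.20. Traveler pays €200.20; OOP now €783.80.
#4 (€248): deductible met; 10% of €248 = €24.80. Traveler pays €24.80; OOP now €808.60.
#5 (€200): deductible met; 10% of €200 = €20. Traveler pays €20; OOP now €828.60.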